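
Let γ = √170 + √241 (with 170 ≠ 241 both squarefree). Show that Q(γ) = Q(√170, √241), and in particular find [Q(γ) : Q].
[Q(γ) : Q] = 4 (equivalently, Q(γ) = Q(√170, √241))

Obviously Q(γ) ⊆ Q(√170, √241), and [Q(√170, √241):Q] = 4 (since 170, 241 are distinct squarefree integers > 1 with 40970 not a perfect square). To show equality we compute the minimal polynomial of γ. From γ = √170 + √241: γ^2 = 170 + 2√(40970) + 241 = 411 + 2√(40970), so γ^2 - 411 = 2√(40970); squaring, (γ^2 - 411)^2 = 4·40970, i.e. γ^4 - 822γ^2 + 168921 - 163880 = 0, i.e. γ^4 - 822γ^2 + 5041 = 0. So γ is a root of x^4 - 822x^2 + 5041. This polynomial is irreducible over Q: it has no rational root (each ±√170 ± √241 is irrational), and any factorization into two quadratics over Q would force √(40970) ∈ Q (pairing opposite roots) or √170, √241 ∈ Q (other pairings), all impossible. Hence [Q(γ):Q] = 4 = [Q(√170, √241):Q], so Q(γ) = Q(√170, √241).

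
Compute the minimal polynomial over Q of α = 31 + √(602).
m_α(x) = x^2 - 62x + 359

From α - 31 = √(602), squaring gives (α - 31)^2 = 602, i.e. α^2 - 62α + 961 = 602, so α^2 - 62α + 359 = 0. The discriminant of x^2 - 62x + 359 is (-62)^2 - 4·(359) = 3844 - 1436 = 2408, and 4·(602) is not a perfect square in Q since 602 is squarefree and ≠ 1. Hence x^2 - 62x + 359 is irreducible over Q and is the minimal polynomial of α.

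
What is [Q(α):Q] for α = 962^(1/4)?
[Q(α):Q] = 4

α is a root of x^4 - 962. By Eisenstein's criterion at the prime p = 2 (which divides the constant term 962 but p^2 = 4 does not, since 962 is squarefree), x^4 - 962 is irreducible over Q. Hence [Q(α):Q] = 4.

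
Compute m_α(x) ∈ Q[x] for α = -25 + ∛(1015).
m_α(x) = x^3 + 75x^2 + 1875x + 14610

Set β = α + 25 = ∛(1015), so β^3 = 1015. Then (α + 25)^3 - 1015 = 0, i.e. α is a root of g(x) = (x + 25)^3 - 1015 = x^3 + 75x^2 + 1875x + 14610. Since g(x) = h(x + 25) where h(x) = x^3 - 1015, and h is irreducible over Q (because 1015 is not a perfect cube, so h has no rational root, and a monic cubic with no rational root is irreducible), g is also irreducible (irreducibility is preserved under the substitution x → x + 25). Hence m_α(x) = x^3 + 75x^2 + 1875x + 14610.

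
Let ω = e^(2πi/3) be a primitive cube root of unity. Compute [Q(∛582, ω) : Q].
[Q(∛582, ω) : Q] = 6

[Q(∛582):Q] = 3 (min poly x^3 - 582, irreducible since 582 is not a perfect cube). [Q(ω):Q] = 2 (min poly x^2 + x + 1). Since Q(∛582) ⊂ R and ω ∉ R, we have ω ∉ Q(∛582), so x^2 + x + 1 remains irreducible over Q(∛582) and [Q(∛582, ω) : Q(∛582)] = 2. By the tower law, [Q(∛582, ω) : Q] = 3 · 2 = 6. (In fact Q(∛582, ω) is the splitting field of x^3 - 582 over Q.)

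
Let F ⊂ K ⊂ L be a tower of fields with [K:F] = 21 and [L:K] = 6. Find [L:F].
[L:F] = 126

The tower law says that for any tower of field extensions F ⊂ K ⊂ L with finite degrees, [L:F] = [L:K] · [K:F]. Here this gives [L:F] = 6 · 21 = 126.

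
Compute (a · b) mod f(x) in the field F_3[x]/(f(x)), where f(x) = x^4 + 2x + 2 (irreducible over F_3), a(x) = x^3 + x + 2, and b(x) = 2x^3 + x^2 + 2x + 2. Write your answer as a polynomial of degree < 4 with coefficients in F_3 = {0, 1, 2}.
a · b ≡ x^2 + 2x + 2 (mod f(x))

Multiply in F_3[x]: a(x)·b(x) = (x^3 + x + 2)·(2x^3 + x^2 + 2x + 2) = 2x^6 + x^5 + x^4 + x^3 + x^2 + 1. This has degree ≥ 4, so divide by f(x) over F_3: 2x^6 + x^5 + x^4 + x^3 + x^2 + 1 = (2x^2 + x + 1)·(x^4 + 2x + 2) + (x^2 + 2x + 2). Hence a·b ≡ x^2 + 2x + 2 (mod f). (F_3[x]/(f) is a field with 3^4 = 81 elements since f is irreducible of degree 4.)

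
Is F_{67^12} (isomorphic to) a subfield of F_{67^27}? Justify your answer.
No: F_{67^12} is not a subfield of F_{67^27}

F_{p^m} embeds in F_{p^n} iff m | n. Here 12 ∤ 27 (since 27 = 2·12 + 3 with remainder 3 ≠ 0), so F_{67^12} is not a subfield of F_{67^27}. Equivalently: if it were, the tower law would give 12 = [F_{67^12}:F_67] dividing [F_{67^27}:F_67] = 27, contradiction.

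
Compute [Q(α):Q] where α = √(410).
[Q(α):Q] = 2

[Q(α):Q] equals the degree of the minimal polynomial of α. Here α^2 = 410 and x^2 - 410 is irreducible (d = 410 is squarefree, ≠ 1, hence not a square), so deg(m_α) = 2. Thus [Q(α):Q] = 2.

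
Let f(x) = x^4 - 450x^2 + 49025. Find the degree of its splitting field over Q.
[K : Q] = 4

Solving the quadratic in x^2: x^2 = (450 ± √(450^2 - 4·49025))/2 = (450 ± √6400)/2 = (450 ± 80)/2, giving x^2 = 185 or x^2 = 265. So f(x) = (x^2 - 185)(x^2 - 265) and the roots of f are ±√185, ±√265. Hence the splitting field is K = Q(√185, √265). Since 185 and 265 are distinct squarefree integers > 1, their product 49025 is not a perfect square, so √265 ∉ Q(√185). By the tower law [K:Q] = [Q(√185,√265):Q(√185)] · [Q(√185):Q] = 2 · 2 = 4.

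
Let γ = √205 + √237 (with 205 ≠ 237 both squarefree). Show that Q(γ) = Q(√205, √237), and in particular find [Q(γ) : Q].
[Q(γ) : Q] = 4 (equivalently, Q(γ) = Q(√205, √237))

Obviously Q(γ) ⊆ Q(√205, √237), and [Q(√205, √237):Q] = 4 (since 205, 237 are distinct squarefree integers > 1 with 48585 not a perfect square). To show equality we compute the minimal polynomial of γ. From γ = √205 + √237: γ^2 = 205 + 2√(48585) + 237 = 442 + 2√(48585), so γ^2 - 442 = 2√(48585); squaring, (γ^2 - 442)^2 = 4·48585, i.e. γ^4 - 884γ^2 + 195364 - 194340 = 0, i.e. γ^4 - 884γ^2 + 1024 = 0. So γ is a root of x^4 - 884x^2 + 1024. This polynomial is irreducible over Q: it has no rational root (each ±√205 ± √237 is irrational), and any factorization into two quadratics over Q would force √(48585) ∈ Q (pairing opposite roots) or √205, √237 ∈ Q (other pairings), all impossible. Hence [Q(γ):Q] = 4 = [Q(√205, √237):Q], so Q(γ) = Q(√205, √237).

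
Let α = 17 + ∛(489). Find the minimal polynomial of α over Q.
m_α(x) = x^3 - 51x^2 + 867x - 5402

Set β = α - 17 = ∛(489), so β^3 = 489. Then (α - 17)^3 - 489 = 0, i.e. α is a root of g(x) = (x - 17)^3 - 489 = x^3 - 51x^2 + 867x - 5402. Since g(x) = h(x - 17) where h(x) = x^3 - 489, and h is irreducible over Q (because 489 is not a perfect cube, so h has no rational root, and a monic cubic with no rational root is irreducible), g is also irreducible (irreducibility is preserved under the substitution x → x - 17). Hence m_α(x) = x^3 - 51x^2 + 867x - 5402.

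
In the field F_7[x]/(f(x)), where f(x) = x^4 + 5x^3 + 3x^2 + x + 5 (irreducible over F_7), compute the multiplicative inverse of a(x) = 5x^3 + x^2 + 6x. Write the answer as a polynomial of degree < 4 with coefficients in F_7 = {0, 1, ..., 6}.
a(x)^(-1) ≡ 5x + 3 (mod f(x))

Since f is irreducible over F_7, F_7[x]/(f) is a field and a(x) ≠ 0 has an inverse. Apply the extended Euclidean algorithm to f(x) and a(x) in F_7[x]: f(x) = (3x + 6)·a(x) + (5). The last nonzero remainder is the constant 5 = gcd(f, a) in F_7. Back-substituting through the division chain expresses 5 = s(x)·a(x) + t(x)·f(x) with s(x) ≡ 4x + 1 (mod f), so (4x + 1)·a(x) ≡ 5 (mod f). Multiplying by 5^(-1) ≡ 3 in F_7 gives a(x)^(-1) ≡ 3·(4x + 1) ≡ 5x + 3 (mod f). Check: (5x^3 + x^2 + 6x)·(5x + 3) = 4x^4 + 6x^3 + 5x^2 + 4x ≡ 1 (mod x^4 + 5x^3 + 3x^2 + x + 5).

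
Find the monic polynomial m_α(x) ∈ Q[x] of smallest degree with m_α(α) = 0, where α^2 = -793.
m_α(x) = x^2 + 793

α satisfies α^2 + 793 = 0, so x^2 + 793 annihilates α. Since d = -793 is squarefree and ≠ 1, it is not a perfect square in Q, so x^2 + 793 has no rational root and is therefore irreducible over Q (a degree-2 polynomial over a field is irreducible iff it has no root). Hence m_α(x) = x^2 + 793.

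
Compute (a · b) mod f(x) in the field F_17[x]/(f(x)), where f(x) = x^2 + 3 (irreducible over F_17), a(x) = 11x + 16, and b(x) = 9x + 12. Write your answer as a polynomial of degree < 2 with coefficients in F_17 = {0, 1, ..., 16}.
a · b ≡ 4x + 14 (mod f(x))

Multiply in F_17[x]: a(x)·b(x) = (11x + 16)·(9x + 12) = 14x^2 + 4x + 5. This has degree ≥ 2, so divide by f(x) over F_17: 14x^2 + 4x + 5 = (14)·(x^2 + 3) + (4x + 14). Hence a·b ≡ 4x + 14 (mod f). (F_17[x]/(f) is a field with 17^2 = 289 elements since f is irreducible of degree 2.)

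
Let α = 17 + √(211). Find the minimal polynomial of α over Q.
m_α(x) = x^2 - 34x + 78

From α - 17 = √(211), squaring gives (α - 17)^2 = 211, i.e. α^2 - 34α + 289 = 211, so α^2 - 34α + 78 = 0. The discriminant of x^2 - 34x + 78 is (-34)^2 - 4·(78) = 1156 - 312 = 844, and 4·(211) is not a perfect square in Q since 211 is squarefree and ≠ 1. Hence x^2 - 34x + 78 is irreducible over Q and is the minimal polynomial of α.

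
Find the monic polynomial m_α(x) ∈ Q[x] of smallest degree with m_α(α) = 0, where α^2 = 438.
m_α(x) = x^2 - 438

α satisfies α^2 - 438 = 0, so x^2 - 438 annihilates α. Since d = 438 is squarefree and ≠ 1, it is not a perfect square in Q, so x^2 - 438 has no rational root and is therefore irreducible over Q (a degree-2 polynomial over a field is irreducible iff it has no root). Hence m_α(x) = x^2 - 438.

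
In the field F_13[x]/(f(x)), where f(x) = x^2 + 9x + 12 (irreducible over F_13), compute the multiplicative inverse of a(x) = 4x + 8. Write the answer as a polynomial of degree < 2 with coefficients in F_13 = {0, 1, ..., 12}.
a(x)^(-1) ≡ 5x + 9 (mod f(x))

Since f is irreducible over F_13, F_13[x]/(f) is a field and a(x) ≠ 0 has an inverse. Apply the extended Euclidean algorithm to f(x) and a(x) in F_13[x]: f(x) = (10x + 5)·a(x) + (11). The last nonzero remainder is the constant 11 = gcd(f, a) in F_13. Back-substituting through the division chain expresses 11 = s(x)·a(x) + t(x)·f(x) with s(x) ≡ 3x + 8 (mod f), so (3x + 8)·a(x) ≡ 11 (mod f). Multiplying by 11^(-1) ≡ 6 in F_13 gives a(x)^(-1) ≡ 6·(3x + 8) ≡ 5x + 9 (mod f). Check: (4x + 8)·(5x + 9) = 7x^2 + 11x + 7 ≡ 1 (mod x^2 + 9x + 12).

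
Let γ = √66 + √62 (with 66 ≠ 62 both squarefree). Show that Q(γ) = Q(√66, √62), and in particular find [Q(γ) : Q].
[Q(γ) : Q] = 4 (equivalently, Q(γ) = Q(√66, √62))

Obviously Q(γ) ⊆ Q(√66, √62), and [Q(√66, √62):Q] = 4 (since 66, 62 are distinct squarefree integers > 1 with 4092 not a perfect square). To show equality we compute the minimal polynomial of γ. From γ = √66 + √62: γ^2 = 66 + 2√(4092) + 62 = 128 + 2√(4092), so γ^2 - 128 = 2√(4092); squaring, (γ^2 - 128)^2 = 4·4092, i.e. γ^4 - 256γ^2 + 16384 - 16368 = 0, i.e. γ^4 - 256γ^2 + 16 = 0. So γ is a root of x^4 - 256x^2 + 16. This polynomial is irreducible over Q: it has no rational root (each ±√66 ± √62 is irrational), and any factorization into two quadratics over Q would force √(4092) ∈ Q (pairing opposite roots) or √66, √62 ∈ Q (other pairings), all impossible. Hence [Q(γ):Q] = 4 = [Q(√66, √62):Q], so Q(γ) = Q(√66, √62).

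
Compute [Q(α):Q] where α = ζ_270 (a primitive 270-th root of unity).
[Q(α):Q] = 72

The minimal polynomial of ζ_270 over Q is the 270-th cyclotomic polynomial Φ_270(x), which is irreducible over Q and has degree φ(270) = 72. Hence [Q(α):Q] = φ(270) = 72.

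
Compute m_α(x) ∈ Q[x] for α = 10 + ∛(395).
m_α(x) = x^3 - 30x^2 + 300x - 1395

Set β = α - 10 = ∛(395), so β^3 = 395. Then (α - 10)^3 - 395 = 0, i.e. α is a root of g(x) = (x - 10)^3 - 395 = x^3 - 30x^2 + 300x - 1395. Since g(x) = h(x - 10) where h(x) = x^3 - 395, and h is irreducible over Q (because 395 is not a perfect cube, so h has no rational root, and a monic cubic with no rational root is irreducible), g is also irreducible (irreducibility is preserved under the substitution x → x - 10). Hence m_α(x) = x^3 - 30x^2 + 300x - 1395.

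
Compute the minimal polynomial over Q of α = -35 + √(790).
m_α(x) = x^2 + 70x + 435

From α + 35 = √(790), squaring gives (α + 35)^2 = 790, i.e. α^2 + 70α + 1225 = 790, so α^2 + 70α + 435 = 0. The discriminant of x^2 + 70x + 435 is (70)^2 - 4·(435) = 4900 - 1740 = 3160, and 4·(790) is not a perfect square in Q since 790 is squarefree and ≠ 1. Hence x^2 + 70x + 435 is irreducible over Q and is the minimal polynomial of α.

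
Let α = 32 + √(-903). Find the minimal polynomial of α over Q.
m_α(x) = x^2 - 64x + 1927

From α - 32 = √(-903), squaring gives (α - 32)^2 = -903, i.e. α^2 - 64α + 1024 = -903, so α^2 - 64α + 1927 = 0. The discriminant of x^2 - 64x + 1927 is (-64)^2 - 4·(1927) = 4096 - 7708 = -3612, and 4·(-903) is not a perfect square in Q since -903 is squarefree and ≠ 1. Hence x^2 - 64x + 1927 is irreducible over Q and is the minimal polynomial of α.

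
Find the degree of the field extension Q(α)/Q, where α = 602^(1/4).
[Q(α):Q] = 4

α is a root of x^4 - 602. By Eisenstein's criterion at the prime p = 2 (which divides the constant term 602 but p^2 = 4 does not, since 602 is squarefree), x^4 - 602 is irreducible over Q. Hence [Q(α):Q] = 4.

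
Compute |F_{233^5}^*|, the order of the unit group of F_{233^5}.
|F_{233^5}^*| = 686719856392

F_{233^5} has 233^5 = 686719856393 elements; its multiplicative group consists of all nonzero elements, so |F_{233^5}^*| = 686719856393 - 1 = 686719856392. (It is cyclic since any finite subgroup of the multiplicative group of a field is cyclic.)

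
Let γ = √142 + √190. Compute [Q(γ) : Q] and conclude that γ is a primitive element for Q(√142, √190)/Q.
[Q(γ) : Q] = 4 (equivalently, Q(γ) = Q(√142, √190))

Obviously Q(γ) ⊆ Q(√142, √190), and [Q(√142, √190):Q] = 4 (since 142, 190 are distinct squarefree integers > 1 with 26980 not a perfect square). To show equality we compute the minimal polynomial of γ. From γ = √142 + √190: γ^2 = 142 + 2√(26980) + 190 = 332 + 2√(26980), so γ^2 - 332 = 2√(26980); squaring, (γ^2 - 332)^2 = 4·26980, i.e. γ^4 - 664γ^2 + 110224 - 107920 = 0, i.e. γ^4 - 664γ^2 + 2304 = 0. So γ is a root of x^4 - 664x^2 + 2304. This polynomial is irreducible over Q: it has no rational root (each ±√142 ± √190 is irrational), and any factorization into two quadratics over Q would force √(26980) ∈ Q (pairing opposite roots) or √142, √190 ∈ Q (other pairings), all impossible. Hence [Q(γ):Q] = 4 = [Q(√142, √190):Q], so Q(γ) = Q(√142, √190).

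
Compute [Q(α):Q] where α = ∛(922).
[Q(α):Q] = 3

The minimal polynomial of α is x^3 - 922, irreducible over Q since 922 is not a perfect cube (so x^3 - 922 has no rational root). Hence [Q(α):Q] = deg(m_α) = 3.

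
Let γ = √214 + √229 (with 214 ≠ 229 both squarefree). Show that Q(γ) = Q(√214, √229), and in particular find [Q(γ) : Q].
[Q(γ) : Q] = 4 (equivalently, Q(γ) = Q(√214, √229))

Obviously Q(γ) ⊆ Q(√214, √229), and [Q(√214, √229):Q] = 4 (since 214, 229 are distinct squarefree integers > 1 with 49006 not a perfect square). To show equality we compute the minimal polynomial of γ. From γ = √214 + √229: γ^2 = 214 + 2√(49006) + 229 = 443 + 2√(49006), so γ^2 - 443 = 2√(49006); squaring, (γ^2 - 443)^2 = 4·49006, i.e. γ^4 - 886γ^2 + 196249 - 196024 = 0, i.e. γ^4 - 886γ^2 + 225 = 0. So γ is a root of x^4 - 886x^2 + 225. This polynomial is irreducible over Q: it has no rational root (each ±√214 ± √229 is irrational), and any factorization into two quadratics over Q would force √(49006) ∈ Q (pairing opposite roots) or √214, √229 ∈ Q (other pairings), all impossible. Hence [Q(γ):Q] = 4 = [Q(√214, √229):Q], so Q(γ) = Q(√214, √229).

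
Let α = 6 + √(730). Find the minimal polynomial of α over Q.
m_α(x) = x^2 - 12x - 694

From α - 6 = √(730), squaring gives (α - 6)^2 = 730, i.e. α^2 - 12α + 36 = 730, so α^2 - 12α - 694 = 0. The discriminant of x^2 - 12x - 694 is (-12)^2 - 4·(-694) = 144 + 2776 = 2920, and 4·(730) is not a perfect square in Q since 730 is squarefree and ≠ 1. Hence x^2 - 12x - 694 is irreducible over Q and is the minimal polynomial of α.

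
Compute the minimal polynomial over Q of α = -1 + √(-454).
m_α(x) = x^2 + 2x + 455

From α + 1 = √(-454), squaring gives (α + 1)^2 = -454, i.e. α^2 + 2α + 1 = -454, so α^2 + 2α + 455 = 0. The discriminant of x^2 + 2x + 455 is (2)^2 - 4·(455) = 4 - 1820 = -1816, and 4·(-454) is not a perfect square in Q since -454 is squarefree and ≠ 1. Hence x^2 + 2x + 455 is irreducible over Q and is the minimal polynomial of α.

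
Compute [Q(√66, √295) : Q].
[Q(√66, √295) : Q] = 4

[Q(√66):Q] = 2 (min poly x^2 - 66, irreducible since 66 is squarefree > 1). For the top step, suppose √295 ∈ Q(√66), say √295 = c + d√66 with c, d ∈ Q. Squaring: 295 = c^2 + 66d^2 + 2cd√66. Since √66 ∉ Q this forces 2cd = 0. If d = 0 then √295 = c ∈ Q, contradicting 295 squarefree > 1. If c = 0 then 295 = 66d^2, so 66·295 = (66d)^2 is a perfect square in Q — but 66·295 = 19470 is not a perfect square (since 66 and 295 are distinct squarefree integers). Contradiction. Hence √295 ∉ Q(√66), so x^2 - 295 stays irreducible over Q(√66) and [Q(√66, √295) : Q(√66)] = 2. By the tower law, [Q(√66, √295) : Q] = 2 · 2 = 4.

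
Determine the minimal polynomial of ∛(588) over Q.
m_α(x) = x^3 - 588

α satisfies α^3 = 588, so x^3 - 588 annihilates α. By the rational root test, a rational root p/q (in lowest terms) of x^3 - 588 would satisfy p^3 = 588 q^3, forcing q = 1 and p^3 = 588; but 588 is not a perfect cube, contradiction. A monic cubic over Q with no rational root is irreducible (any nontrivial factorization would include a linear factor). Hence x^3 - 588 is the minimal polynomial of α, and in particular [Q(α):Q] = 3.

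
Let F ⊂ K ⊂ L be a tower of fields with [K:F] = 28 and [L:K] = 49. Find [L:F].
[L:F] = 1372

The tower law says that for any tower of field extensions F ⊂ K ⊂ L with finite degrees, [L:F] = [L:K] · [K:F]. Here this gives [L:F] = 49 · 28 = 1372.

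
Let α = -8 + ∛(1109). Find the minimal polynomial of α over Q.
m_α(x) = x^3 + 24x^2 + 192x - 597

Set β = α + 8 = ∛(1109), so β^3 = 1109. Then (α + 8)^3 - 1109 = 0, i.e. α is a root of g(x) = (x + 8)^3 - 1109 = x^3 + 24x^2 + 192x - 597. Since g(x) = h(x + 8) where h(x) = x^3 - 1109, and h is irreducible over Q (because 1109 is not a perfect cube, so h has no rational root, and a monic cubic with no rational root is irreducible), g is also irreducible (irreducibility is preserved under the substitution x → x + 8). Hence m_α(x) = x^3 + 24x^2 + 192x - 597.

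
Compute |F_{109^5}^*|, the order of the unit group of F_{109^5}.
|F_{109^5}^*| = 15386239548

F_{109^5} has 109^5 = 15386239549 elements; its multiplicative group consists of all nonzero elements, so |F_{109^5}^*| = 15386239549 - 1 = 15386239548. (It is cyclic since any finite subgroup of the multiplicative group of a field is cyclic.)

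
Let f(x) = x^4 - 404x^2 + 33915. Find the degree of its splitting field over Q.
[K : Q] = 4

Solving the quadratic in x^2: x^2 = (404 ± √(404^2 - 4·33915))/2 = (404 ± √27556)/2 = (404 ± 166)/2, giving x^2 = 285 or x^2 = 119. So f(x) = (x^2 - 285)(x^2 - 119) and the roots of f are ±√285, ±√119. Hence the splitting field is K = Q(√285, √119). Since 285 and 119 are distinct squarefree integers > 1, their product 33915 is not a perfect square, so √119 ∉ Q(√285). By the tower law [K:Q] = [Q(√285,√119):Q(√285)] · [Q(√285):Q] = 2 · 2 = 4.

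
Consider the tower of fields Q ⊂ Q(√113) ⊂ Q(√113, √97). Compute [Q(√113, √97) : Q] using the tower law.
[Q(√113, √97) : Q] = 4

[Q(√113):Q] = 2 (min poly x^2 - 113, irreducible since 113 is squarefree > 1). For the top step, suppose √97 ∈ Q(√113), say √97 = c + d√113 with c, d ∈ Q. Squaring: 97 = c^2 + 113d^2 + 2cd√113. Since √113 ∉ Q this forces 2cd = 0. If d = 0 then √97 = c ∈ Q, contradicting 97 squarefree > 1. If c = 0 then 97 = 113d^2, so 113·97 = (113d)^2 is a perfect square in Q — but 113·97 = 10961 is not a perfect square (since 113 and 97 are distinct squarefree integers). Contradiction. Hence √97 ∉ Q(√113), so x^2 - 97 stays irreducible over Q(√113) and [Q(√113, √97) : Q(√113)] = 2. By the tower law, [Q(√113, √97) : Q] = 2 · 2 = 4.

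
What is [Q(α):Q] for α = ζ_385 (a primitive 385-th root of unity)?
[Q(α):Q] = 240

The minimal polynomial of ζ_385 over Q is the 385-th cyclotomic polynomial Φ_385(x), which is irreducible over Q and has degree φ(385) = 240. Hence [Q(α):Q] = φ(385) = 240.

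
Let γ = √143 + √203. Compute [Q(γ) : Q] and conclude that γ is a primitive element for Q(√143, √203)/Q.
[Q(γ) : Q] = 4 (equivalently, Q(γ) = Q(√143, √203))

Obviously Q(γ) ⊆ Q(√143, √203), and [Q(√143, √203):Q] = 4 (since 143, 203 are distinct squarefree integers > 1 with 29029 not a perfect square). To show equality we compute the minimal polynomial of γ. From γ = √143 + √203: γ^2 = 143 + 2√(29029) + 203 = 346 + 2√(29029), so γ^2 - 346 = 2√(29029); squaring, (γ^2 - 346)^2 = 4·29029, i.e. γ^4 - 692γ^2 + 119716 - 116116 = 0, i.e. γ^4 - 692γ^2 + 3600 = 0. So γ is a root of x^4 - 692x^2 + 3600. This polynomial is irreducible over Q: it has no rational root (each ±√143 ± √203 is irrational), and any factorization into two quadratics over Q would force √(29029) ∈ Q (pairing opposite roots) or √143, √203 ∈ Q (other pairings), all impossible. Hence [Q(γ):Q] = 4 = [Q(√143, √203):Q], so Q(γ) = Q(√143, √203).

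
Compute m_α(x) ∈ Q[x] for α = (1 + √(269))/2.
m_α(x) = x^2 - x - 67

From 2α - 1 = √(269), squaring gives (2α - 1)^2 = 269, i.e. 4α^2 - 4α + 1 = 269, so α^2 - α + (1 - 269)/4 = 0. Since 269 ≡ 1 (mod 4), (1 - 269)/4 = -67 ∈ Z. The polynomial x^2 - x - 67 has discriminant 1 - 4·(-67) = 269, which is not a perfect square in Q (d = 269 is squarefree and ≠ 1), so x^2 - x - 67 is irreducible over Q. It is the minimal polynomial of α.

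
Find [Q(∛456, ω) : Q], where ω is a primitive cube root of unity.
[Q(∛456, ω) : Q] = 6

[Q(∛456):Q] = 3 (min poly x^3 - 456, irreducible since 456 is not a perfect cube). [Q(ω):Q] = 2 (min poly x^2 + x + 1). Since Q(∛456) ⊂ R and ω ∉ R, we have ω ∉ Q(∛456), so x^2 + x + 1 remains irreducible over Q(∛456) and [Q(∛456, ω) : Q(∛456)] = 2. By the tower law, [Q(∛456, ω) : Q] = 3 · 2 = 6. (In fact Q(∛456, ω) is the splitting field of x^3 - 456 over Q.)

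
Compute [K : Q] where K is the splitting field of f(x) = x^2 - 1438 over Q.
[K : Q] = 2

f(x) = x^2 - 1438 factors as (x - √1438)(x + √1438). The splitting field is K = Q(√1438). Since 1438 is squarefree and > 1, it is not a perfect square, so x^2 - 1438 is irreducible over Q and [Q(√1438) : Q] = 2. Hence [K : Q] = 2.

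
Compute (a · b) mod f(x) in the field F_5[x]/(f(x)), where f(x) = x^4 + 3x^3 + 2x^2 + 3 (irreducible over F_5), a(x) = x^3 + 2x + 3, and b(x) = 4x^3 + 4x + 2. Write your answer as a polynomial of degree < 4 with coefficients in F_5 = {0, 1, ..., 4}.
a · b ≡ 3x^3 + x^2 + 2x + 1 (mod f(x))

Multiply in F_5[x]: a(x)·b(x) = (x^3 + 2x + 3)·(4x^3 + 4x + 2) = 4x^6 + 2x^4 + 4x^3 + 3x^2 + x + 1. This has degree ≥ 4, so divide by f(x) over F_5: 4x^6 + 2x^4 + 4x^3 + 3x^2 + x + 1 = (4x^2 + 3x)·(x^4 + 3x^3 + 2x^2 + 3) + (3x^3 + x^2 + 2x + 1). Hence a·b ≡ 3x^3 + x^2 + 2x + 1 (mod f). (F_5[x]/(f) is a field with 5^4 = 625 elements since f is irreducible of degree 4.)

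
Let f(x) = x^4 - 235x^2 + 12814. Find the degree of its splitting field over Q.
[K : Q] = 4

Solving the quadratic in x^2: x^2 = (235 ± √(235^2 - 4·12814))/2 = (235 ± √3969)/2 = (235 ± 63)/2, giving x^2 = 149 or x^2 = 86. So f(x) = (x^2 - 149)(x^2 - 86) and the roots of f are ±√149, ±√86. Hence the splitting field is K = Q(√149, √86). Since 149 and 86 are distinct squarefree integers > 1, their product 12814 is not a perfect square, so √86 ∉ Q(√149). By the tower law [K:Q] = [Q(√149,√86):Q(√149)] · [Q(√149):Q] = 2 · 2 = 4.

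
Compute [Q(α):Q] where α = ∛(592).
[Q(α):Q] = 3

The minimal polynomial of α is x^3 - 592, irreducible over Q since 592 is not a perfect cube (so x^3 - 592 has no rational root). Hence [Q(α):Q] = deg(m_α) = 3.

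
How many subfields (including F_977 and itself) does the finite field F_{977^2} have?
F_{977^2} has 2 subfields

The subfields of F_{p^n} are exactly the fields F_{p^d} for d | n (each is the fixed field of the unique index-d subgroup of Gal(F_{p^n}/F_p) ≅ Z/nZ). The divisors of n = 2 are {1, 2}, giving 2 subfields: F_{977^1}, F_{977^2}.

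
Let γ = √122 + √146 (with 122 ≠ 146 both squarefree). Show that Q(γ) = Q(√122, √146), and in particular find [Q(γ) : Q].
[Q(γ) : Q] = 4 (equivalently, Q(γ) = Q(√122, √146))

Obviously Q(γ) ⊆ Q(√122, √146), and [Q(√122, √146):Q] = 4 (since 122, 146 are distinct squarefree integers > 1 with 17812 not a perfect square). To show equality we compute the minimal polynomial of γ. From γ = √122 + √146: γ^2 = 122 + 2√(17812) + 146 = 268 + 2√(17812), so γ^2 - 268 = 2√(17812); squaring, (γ^2 - 268)^2 = 4·17812, i.e. γ^4 - 536γ^2 + 71824 - 71248 = 0, i.e. γ^4 - 536γ^2 + 576 = 0. So γ is a root of x^4 - 536x^2 + 576. This polynomial is irreducible over Q: it has no rational root (each ±√122 ± √146 is irrational), and any factorization into two quadratics over Q would force √(17812) ∈ Q (pairing opposite roots) or √122, √146 ∈ Q (other pairings), all impossible. Hence [Q(γ):Q] = 4 = [Q(√122, √146):Q], so Q(γ) = Q(√122, √146).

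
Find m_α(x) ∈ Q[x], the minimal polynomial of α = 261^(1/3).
m_α(x) = x^3 - 261

α satisfies α^3 = 261, so x^3 - 261 annihilates α. By the rational root test, a rational root p/q (in lowest terms) of x^3 - 261 would satisfy p^3 = 261 q^3, forcing q = 1 and p^3 = 261; but 261 is not a perfect cube, contradiction. A monic cubic over Q with no rational root is irreducible (any nontrivial factorization would include a linear factor). Hence x^3 - 261 is the minimal polynomial of α, and in particular [Q(α):Q] = 3.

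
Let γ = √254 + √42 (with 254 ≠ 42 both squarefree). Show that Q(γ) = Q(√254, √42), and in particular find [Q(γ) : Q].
[Q(γ) : Q] = 4 (equivalently, Q(γ) = Q(√254, √42))

Obviously Q(γ) ⊆ Q(√254, √42), and [Q(√254, √42):Q] = 4 (since 254, 42 are distinct squarefree integers > 1 with 10668 not a perfect square). To show equality we compute the minimal polynomial of γ. From γ = √254 + √42: γ^2 = 254 + 2√(10668) + 42 = 296 + 2√(10668), so γ^2 - 296 = 2√(10668); squaring, (γ^2 - 296)^2 = 4·10668, i.e. γ^4 - 592γ^2 + 87616 - 42672 = 0, i.e. γ^4 - 592γ^2 + 44944 = 0. So γ is a root of x^4 - 592x^2 + 44944. This polynomial is irreducible over Q: it has no rational root (each ±√254 ± √42 is irrational), and any factorization into two quadratics over Q would force √(10668) ∈ Q (pairing opposite roots) or √254, √42 ∈ Q (other pairings), all impossible. Hence [Q(γ):Q] = 4 = [Q(√254, √42):Q], so Q(γ) = Q(√254, √42).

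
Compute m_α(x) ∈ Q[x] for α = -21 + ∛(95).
m_α(x) = x^3 + 63x^2 + 1323x + 9166

Set β = α + 21 = ∛(95), so β^3 = 95. Then (α + 21)^3 - 95 = 0, i.e. α is a root of g(x) = (x + 21)^3 - 95 = x^3 + 63x^2 + 1323x + 9166. Since g(x) = h(x + 21) where h(x) = x^3 - 95, and h is irreducible over Q (because 95 is not a perfect cube, so h has no rational root, and a monic cubic with no rational root is irreducible), g is also irreducible (irreducibility is preserved under the substitution x → x + 21). Hence m_α(x) = x^3 + 63x^2 + 1323x + 9166.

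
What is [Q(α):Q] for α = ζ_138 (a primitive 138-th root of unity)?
[Q(α):Q] = 44

The minimal polynomial of ζ_138 over Q is the 138-th cyclotomic polynomial Φ_138(x), which is irreducible over Q and has degree φ(138) = 44. Hence [Q(α):Q] = φ(138) = 44.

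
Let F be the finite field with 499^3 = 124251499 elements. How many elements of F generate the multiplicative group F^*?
There are φ(124251498) = 34750944 primitive elements

F_q^* is cyclic of order q - 1 = 124251498. A cyclic group of order m has exactly φ(m) generators. Here m = 124251498 = 2 · 3^2 · 7 · 83 · 109^2, so the number of primitive elements is φ(124251498) = 34750944.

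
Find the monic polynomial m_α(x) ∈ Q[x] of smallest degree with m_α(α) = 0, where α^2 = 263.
m_α(x) = x^2 - 263

α satisfies α^2 - 263 = 0, so x^2 - 263 annihilates α. Since d = 263 is squarefree and ≠ 1, it is not a perfect square in Q, so x^2 - 263 has no rational root and is therefore irreducible over Q (a degree-2 polynomial over a field is irreducible iff it has no root). Hence m_α(x) = x^2 - 263.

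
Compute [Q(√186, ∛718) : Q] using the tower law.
[Q(√186, ∛718) : Q] = 6

Let L = Q(√186, ∛718). Since Q(√186) ⊂ L and [Q(√186):Q] = 2, the tower law gives 2 | [L:Q]. Likewise Q(∛718) ⊂ L with [Q(∛718):Q] = 3 (because 718 is not a perfect cube), so 3 | [L:Q]. As gcd(2,3) = 1, [L:Q] is divisible by 6. Conversely L is generated over Q by √186 and ∛718, so [L:Q] ≤ 2·3 = 6. Therefore [Q(√186, ∛718) : Q] = 6.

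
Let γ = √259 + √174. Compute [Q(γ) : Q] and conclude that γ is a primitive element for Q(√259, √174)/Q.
[Q(γ) : Q] = 4 (equivalently, Q(γ) = Q(√259, √174))

Obviously Q(γ) ⊆ Q(√259, √174), and [Q(√259, √174):Q] = 4 (since 259, 174 are distinct squarefree integers > 1 with 45066 not a perfect square). To show equality we compute the minimal polynomial of γ. From γ = √259 + √174: γ^2 = 259 + 2√(45066) + 174 = 433 + 2√(45066), so γ^2 - 433 = 2√(45066); squaring, (γ^2 - 433)^2 = 4·45066, i.e. γ^4 - 866γ^2 + 187489 - 180264 = 0, i.e. γ^4 - 866γ^2 + 7225 = 0. So γ is a root of x^4 - 866x^2 + 7225. This polynomial is irreducible over Q: it has no rational root (each ±√259 ± √174 is irrational), and any factorization into two quadratics over Q would force √(45066) ∈ Q (pairing opposite roots) or √259, √174 ∈ Q (other pairings), all impossible. Hence [Q(γ):Q] = 4 = [Q(√259, √174):Q], so Q(γ) = Q(√259, √174).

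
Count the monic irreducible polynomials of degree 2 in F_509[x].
There are 129286 monic irreducible polynomials of degree 2 over F_509

Each element of F_{509^2} that lies in no proper subfield is a root of exactly one monic irreducible of degree 2 over F_509, and each such polynomial has 2 distinct roots in F_{509^2}. By Möbius inversion the count is N_509(2) = (1/2) Σ_{d|2} μ(2/d) · 509^d = (1/2)(μ(2)·509^1 + μ(1)·509^2) = 258572/2 = 129286.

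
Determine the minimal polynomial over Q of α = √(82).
m_α(x) = x^2 - 82

α satisfies α^2 - 82 = 0, so x^2 - 82 annihilates α. Since d = 82 is squarefree and ≠ 1, it is not a perfect square in Q, so x^2 - 82 has no rational root and is therefore irreducible over Q (a degree-2 polynomial over a field is irreducible iff it has no root). Hence m_α(x) = x^2 - 82.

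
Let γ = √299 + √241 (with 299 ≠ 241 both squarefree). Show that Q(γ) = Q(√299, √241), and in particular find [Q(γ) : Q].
[Q(γ) : Q] = 4 (equivalently, Q(γ) = Q(√299, √241))

Obviously Q(γ) ⊆ Q(√299, √241), and [Q(√299, √241):Q] = 4 (since 299, 241 are distinct squarefree integers > 1 with 72059 not a perfect square). To show equality we compute the minimal polynomial of γ. From γ = √299 + √241: γ^2 = 299 + 2√(72059) + 241 = 540 + 2√(72059), so γ^2 - 540 = 2√(72059); squaring, (γ^2 - 540)^2 = 4·72059, i.e. γ^4 - 1080γ^2 + 291600 - 288236 = 0, i.e. γ^4 - 1080γ^2 + 3364 = 0. So γ is a root of x^4 - 1080x^2 + 3364. This polynomial is irreducible over Q: it has no rational root (each ±√299 ± √241 is irrational), and any factorization into two quadratics over Q would force √(72059) ∈ Q (pairing opposite roots) or √299, √241 ∈ Q (other pairings), all impossible. Hence [Q(γ):Q] = 4 = [Q(√299, √241):Q], so Q(γ) = Q(√299, √241).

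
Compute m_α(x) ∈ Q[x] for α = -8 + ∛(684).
m_α(x) = x^3 + 24x^2 + 192x - 172

Set β = α + 8 = ∛(684), so β^3 = 684. Then (α + 8)^3 - 684 = 0, i.e. α is a root of g(x) = (x + 8)^3 - 684 = x^3 + 24x^2 + 192x - 172. Since g(x) = h(x + 8) where h(x) = x^3 - 684, and h is irreducible over Q (because 684 is not a perfect cube, so h has no rational root, and a monic cubic with no rational root is irreducible), g is also irreducible (irreducibility is preserved under the substitution x → x + 8). Hence m_α(x) = x^3 + 24x^2 + 192x - 172.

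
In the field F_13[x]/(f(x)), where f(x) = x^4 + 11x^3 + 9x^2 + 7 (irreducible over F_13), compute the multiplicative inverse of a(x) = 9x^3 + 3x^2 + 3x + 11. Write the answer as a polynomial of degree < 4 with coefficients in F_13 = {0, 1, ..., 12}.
a(x)^(-1) ≡ 8x^3 + 6x + 6 (mod f(x))

Since f is irreducible over F_13, F_13[x]/(f) is a field and a(x) ≠ 0 has an inverse. Apply the extended Euclidean algorithm to f(x) and a(x) in F_13[x]: f(x) = (3x + 6)·a(x) + (8x^2 + x + 6);  a(x) = (6x + 11)·(8x^2 + x + 6) + (8x + 10);  (8x^2 + x + 6) = (x + 7)·(8x + 10) + (1). The last nonzero remainder is the constant 1 = gcd(f, a) in F_13. Back-substituting through the division chain expresses 1 = s(x)·a(x) + t(x)·f(x) with s(x) ≡ 8x^3 + 6x + 6 (mod f), so a(x)^(-1) ≡ s(x) = 8x^3 + 6x + 6 (mod f). Check: (9x^3 + 3x^2 + 3x + 11)·(8x^3 + 6x + 6) = 7x^6 + 11x^5 + 4x^3 + 10x^2 + 6x + 1 ≡ 1 (mod x^4 + 11x^3 + 9x^2 + 7).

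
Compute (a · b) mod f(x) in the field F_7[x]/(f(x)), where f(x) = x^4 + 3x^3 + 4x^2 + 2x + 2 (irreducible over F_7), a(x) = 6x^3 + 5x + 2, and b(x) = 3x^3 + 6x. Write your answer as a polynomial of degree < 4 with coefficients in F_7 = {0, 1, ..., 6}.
a · b ≡ x^3 + 6x + 5 (mod f(x))

Multiply in F_7[x]: a(x)·b(x) = (6x^3 + 5x + 2)·(3x^3 + 6x) = 4x^6 + 2x^4 + 6x^3 + 2x^2 + 5x. This has degree ≥ 4, so divide by f(x) over F_7: 4x^6 + 2x^4 + 6x^3 + 2x^2 + 5x = (4x^2 + 2x + 1)·(x^4 + 3x^3 + 4x^2 + 2x + 2) + (x^3 + 6x + 5). Hence a·b ≡ x^3 + 6x + 5 (mod f). (F_7[x]/(f) is a field with 7^4 = 2401 elements since f is irreducible of degree 4.)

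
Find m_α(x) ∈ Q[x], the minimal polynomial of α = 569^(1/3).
m_α(x) = x^3 - 569

α satisfies α^3 = 569, so x^3 - 569 annihilates α. By the rational root test, a rational root p/q (in lowest terms) of x^3 - 569 would satisfy p^3 = 569 q^3, forcing q = 1 and p^3 = 569; but 569 is not a perfect cube, contradiction. A monic cubic over Q with no rational root is irreducible (any nontrivial factorization would include a linear factor). Hence x^3 - 569 is the minimal polynomial of α, and in particular [Q(α):Q] = 3.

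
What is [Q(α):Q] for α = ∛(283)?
[Q(α):Q] = 3

The minimal polynomial of α is x^3 - 283, irreducible over Q since 283 is not a perfect cube (so x^3 - 283 has no rational root). Hence [Q(α):Q] = deg(m_α) = 3.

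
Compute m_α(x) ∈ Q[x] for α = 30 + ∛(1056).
m_α(x) = x^3 - 90x^2 + 2700x - 28056

Set β = α - 30 = ∛(1056), so β^3 = 1056. Then (α - 30)^3 - 1056 = 0, i.e. α is a root of g(x) = (x - 30)^3 - 1056 = x^3 - 90x^2 + 2700x - 28056. Since g(x) = h(x - 30) where h(x) = x^3 - 1056, and h is irreducible over Q (because 1056 is not a perfect cube, so h has no rational root, and a monic cubic with no rational root is irreducible), g is also irreducible (irreducibility is preserved under the substitution x → x - 30). Hence m_α(x) = x^3 - 90x^2 + 2700x - 28056.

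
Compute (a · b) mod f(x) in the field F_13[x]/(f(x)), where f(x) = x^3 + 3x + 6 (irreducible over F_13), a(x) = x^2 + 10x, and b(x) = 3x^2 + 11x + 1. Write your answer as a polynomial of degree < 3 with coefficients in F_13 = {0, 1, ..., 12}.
a · b ≡ 11x^2 + 12x + 1 (mod f(x))

Multiply in F_13[x]: a(x)·b(x) = (x^2 + 10x)·(3x^2 + 11x + 1) = 3x^4 + 2x^3 + 7x^2 + 10x. This has degree ≥ 3, so divide by f(x) over F_13: 3x^4 + 2x^3 + 7x^2 + 10x = (3x + 2)·(x^3 + 3x + 6) + (11x^2 + 12x + 1). Hence a·b ≡ 11x^2 + 12x + 1 (mod f). (F_13[x]/(f) is a field with 13^3 = 2197 elements since f is irreducible of degree 3.)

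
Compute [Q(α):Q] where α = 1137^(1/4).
[Q(α):Q] = 4

α is a root of x^4 - 1137. By Eisenstein's criterion at the prime p = 3 (which divides the constant term 1137 but p^2 = 9 does not, since 1137 is squarefree), x^4 - 1137 is irreducible over Q. Hence [Q(α):Q] = 4.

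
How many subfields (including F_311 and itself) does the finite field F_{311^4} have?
F_{311^4} has 3 subfields

The subfields of F_{p^n} are exactly the fields F_{p^d} for d | n (each is the fixed field of the unique index-d subgroup of Gal(F_{p^n}/F_p) ≅ Z/nZ). The divisors of n = 4 are {1, 2, 4}, giving 3 subfields: F_{311^1}, F_{311^2}, F_{311^4}.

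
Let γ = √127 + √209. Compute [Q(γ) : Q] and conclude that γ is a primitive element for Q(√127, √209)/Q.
[Q(γ) : Q] = 4 (equivalently, Q(γ) = Q(√127, √209))

Obviously Q(γ) ⊆ Q(√127, √209), and [Q(√127, √209):Q] = 4 (since 127, 209 are distinct squarefree integers > 1 with 26543 not a perfect square). To show equality we compute the minimal polynomial of γ. From γ = √127 + √209: γ^2 = 127 + 2√(26543) + 209 = 336 + 2√(26543), so γ^2 - 336 = 2√(26543); squaring, (γ^2 - 336)^2 = 4·26543, i.e. γ^4 - 672γ^2 + 112896 - 106172 = 0, i.e. γ^4 - 672γ^2 + 6724 = 0. So γ is a root of x^4 - 672x^2 + 6724. This polynomial is irreducible over Q: it has no rational root (each ±√127 ± √209 is irrational), and any factorization into two quadratics over Q would force √(26543) ∈ Q (pairing opposite roots) or √127, √209 ∈ Q (other pairings), all impossible. Hence [Q(γ):Q] = 4 = [Q(√127, √209):Q], so Q(γ) = Q(√127, √209).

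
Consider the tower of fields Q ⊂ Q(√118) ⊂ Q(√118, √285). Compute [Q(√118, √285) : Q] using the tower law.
[Q(√118, √285) : Q] = 4

[Q(√118):Q] = 2 (min poly x^2 - 118, irreducible since 118 is squarefree > 1). For the top step, suppose √285 ∈ Q(√118), say √285 = c + d√118 with c, d ∈ Q. Squaring: 285 = c^2 + 118d^2 + 2cd√118. Since √118 ∉ Q this forces 2cd = 0. If d = 0 then √285 = c ∈ Q, contradicting 285 squarefree > 1. If c = 0 then 285 = 118d^2, so 118·285 = (118d)^2 is a perfect square in Q — but 118·285 = 33630 is not a perfect square (since 118 and 285 are distinct squarefree integers). Contradiction. Hence √285 ∉ Q(√118), so x^2 - 285 stays irreducible over Q(√118) and [Q(√118, √285) : Q(√118)] = 2. By the tower law, [Q(√118, √285) : Q] = 2 · 2 = 4.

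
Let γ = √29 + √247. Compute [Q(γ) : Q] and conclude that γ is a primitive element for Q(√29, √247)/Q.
[Q(γ) : Q] = 4 (equivalently, Q(γ) = Q(√29, √247))

Obviously Q(γ) ⊆ Q(√29, √247), and [Q(√29, √247):Q] = 4 (since 29, 247 are distinct squarefree integers > 1 with 7163 not a perfect square). To show equality we compute the minimal polynomial of γ. From γ = √29 + √247: γ^2 = 29 + 2√(7163) + 247 = 276 + 2√(7163), so γ^2 - 276 = 2√(7163); squaring, (γ^2 - 276)^2 = 4·7163, i.e. γ^4 - 552γ^2 + 76176 - 28652 = 0, i.e. γ^4 - 552γ^2 + 47524 = 0. So γ is a root of x^4 - 552x^2 + 47524. This polynomial is irreducible over Q: it has no rational root (each ±√29 ± √247 is irrational), and any factorization into two quadratics over Q would force √(7163) ∈ Q (pairing opposite roots) or √29, √247 ∈ Q (other pairings), all impossible. Hence [Q(γ):Q] = 4 = [Q(√29, √247):Q], so Q(γ) = Q(√29, √247).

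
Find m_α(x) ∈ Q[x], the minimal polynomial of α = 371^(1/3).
m_α(x) = x^3 - 371

α satisfies α^3 = 371, so x^3 - 371 annihilates α. By the rational root test, a rational root p/q (in lowest terms) of x^3 - 371 would satisfy p^3 = 371 q^3, forcing q = 1 and p^3 = 371; but 371 is not a perfect cube, contradiction. A monic cubic over Q with no rational root is irreducible (any nontrivial factorization would include a linear factor). Hence x^3 - 371 is the minimal polynomial of α, and in particular [Q(α):Q] = 3.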